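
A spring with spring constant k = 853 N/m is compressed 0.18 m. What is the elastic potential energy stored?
PE = ½kx² = ½(853)(0.18)² = 13.82 J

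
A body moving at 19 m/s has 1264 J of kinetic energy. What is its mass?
m = 2·KE/v² = 2·1264/(19)² = 7.003 kg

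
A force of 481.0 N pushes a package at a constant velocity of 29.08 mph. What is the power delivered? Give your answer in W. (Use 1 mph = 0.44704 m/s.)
Convert to SI: F = 481.0 N, v = 12.9999 m/s
P = Fv = (481.0)(12.9999) = 6253 W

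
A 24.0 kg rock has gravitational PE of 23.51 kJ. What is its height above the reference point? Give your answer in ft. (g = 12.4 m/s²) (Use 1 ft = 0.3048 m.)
Convert to SI: m = 24.0 kg, PE = 23510.0 J
h = PE/(mg) = 23510.0/(24.0·12.4) = 78.9987 m = 259.2 ft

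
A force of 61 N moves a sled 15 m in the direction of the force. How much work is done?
W = F·d = (61)(15) = 915.0 J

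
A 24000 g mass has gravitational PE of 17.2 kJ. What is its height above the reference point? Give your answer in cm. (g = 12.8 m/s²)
Convert to SI: m = 24.0 kg, PE = 17200.0 J
h = PE/(mg) = 17200.0/(24.0·12.8) = 55.9896 m = 5599 cm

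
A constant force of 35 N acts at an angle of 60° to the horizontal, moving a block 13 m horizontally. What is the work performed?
W = F·d·cosθ = (35)(13)cos(60°) = 227.5 J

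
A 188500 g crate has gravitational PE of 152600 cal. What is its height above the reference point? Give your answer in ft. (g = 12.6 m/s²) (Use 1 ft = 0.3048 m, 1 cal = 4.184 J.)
Convert to SI: m = 188.5 kg, PE = 638478 J
h = PE/(mg) = 638478/(188.5·12.6) = 268.822 m = 882.0 ft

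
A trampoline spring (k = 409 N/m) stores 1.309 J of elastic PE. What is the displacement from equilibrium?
x = √(2·PE/k) = √(2·1.309/409) = 0.08001 m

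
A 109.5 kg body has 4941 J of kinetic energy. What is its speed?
v = √(2·KE/m) = √(2·4941/109.5) = 9.5 m/s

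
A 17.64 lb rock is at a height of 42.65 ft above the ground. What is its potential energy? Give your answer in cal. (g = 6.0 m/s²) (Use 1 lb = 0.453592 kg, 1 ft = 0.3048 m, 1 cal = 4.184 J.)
Convert to SI: m = 8.00136 kg, h = 12.9997 m
PE = mgh = (8.00136)(6.0)(12.9997) = 624.093 J = 149.2 cal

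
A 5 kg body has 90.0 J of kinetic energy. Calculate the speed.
v = √(2·KE/m) = √(2·90.0/5) = 6.0 m/s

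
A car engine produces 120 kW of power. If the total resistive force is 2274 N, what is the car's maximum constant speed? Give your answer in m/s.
P = Fv ⇒ v = P/F = 120000 W/2274.0 N = 52.77 m/s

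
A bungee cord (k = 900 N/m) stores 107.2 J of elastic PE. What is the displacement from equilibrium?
x = √(2·PE/k) = √(2·107.2/900) = 0.4881 m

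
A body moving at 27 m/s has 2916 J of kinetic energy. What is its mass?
m = 2·KE/v² = 2·2916/(27)² = 8.0 kg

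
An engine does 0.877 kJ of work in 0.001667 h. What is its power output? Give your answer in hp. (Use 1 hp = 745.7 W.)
Convert to SI: W = 877.0 J, t = 6.0012 s
P = W/t = 877.0/6.0012 = 146.137 W = 0.196 hp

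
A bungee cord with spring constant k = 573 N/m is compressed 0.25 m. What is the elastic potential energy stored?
PE = ½kx² = ½(573)(0.25)² = 17.91 J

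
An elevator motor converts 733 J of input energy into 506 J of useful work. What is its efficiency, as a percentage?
η = W_out/W_in = 506/733 = 69.03%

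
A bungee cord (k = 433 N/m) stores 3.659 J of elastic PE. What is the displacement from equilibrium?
x = √(2·PE/k) = √(2·3.659/433) = 0.13 m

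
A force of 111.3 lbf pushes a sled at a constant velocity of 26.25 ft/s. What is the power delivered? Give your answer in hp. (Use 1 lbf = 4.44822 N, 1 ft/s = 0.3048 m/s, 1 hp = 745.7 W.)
Convert to SI: F = 495.087 N, v = 8.001 m/s
P = Fv = (495.087)(8.001) = 3961.19 W = 5.312 hp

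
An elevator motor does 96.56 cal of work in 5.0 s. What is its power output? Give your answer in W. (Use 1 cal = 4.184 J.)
Convert to SI: W = 404.007 J, t = 5.0 s
P = W/t = 404.007/5.0 = 80.8 W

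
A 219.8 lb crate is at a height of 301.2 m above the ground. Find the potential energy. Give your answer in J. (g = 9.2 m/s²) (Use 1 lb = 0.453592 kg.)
Convert to SI: m = 99.6995 kg, h = 301.2 m
PE = mgh = (99.6995)(9.2)(301.2) = 276300 J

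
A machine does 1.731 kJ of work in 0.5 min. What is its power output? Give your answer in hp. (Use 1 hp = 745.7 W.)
Convert to SI: W = 1731.0 J, t = 30.0 s
P = W/t = 1731.0/30.0 = 57.7 W = 0.07738 hp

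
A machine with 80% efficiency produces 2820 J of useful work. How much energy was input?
W_in = W_out/η = 2820/0.8 = 3525 J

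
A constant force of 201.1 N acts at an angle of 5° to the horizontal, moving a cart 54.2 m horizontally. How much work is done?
W = F·d·cosθ = (201.1)(54.2)cos(5°) = 10860 J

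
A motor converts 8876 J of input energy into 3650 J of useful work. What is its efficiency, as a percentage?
η = W_out/W_in = 3650/8876 = 41.12%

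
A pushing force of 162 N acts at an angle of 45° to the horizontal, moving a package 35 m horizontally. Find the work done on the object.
W = F·d·cosθ = (162)(35)cos(45°) = 4009 J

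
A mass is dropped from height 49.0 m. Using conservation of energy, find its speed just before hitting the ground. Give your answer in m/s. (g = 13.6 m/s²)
mgh = ½mv² ⇒ v = √(2gh) = √(2·13.6·49.0) = 36.51 m/s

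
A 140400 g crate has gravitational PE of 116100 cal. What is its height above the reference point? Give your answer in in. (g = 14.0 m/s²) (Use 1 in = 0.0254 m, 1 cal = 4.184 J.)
Convert to SI: m = 140.4 kg, PE = 485762 J
h = PE/(mg) = 485762/(140.4·14.0) = 247.132 m = 9730 in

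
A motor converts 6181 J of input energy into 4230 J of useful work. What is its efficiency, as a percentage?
η = W_out/W_in = 4230/6181 = 68.44%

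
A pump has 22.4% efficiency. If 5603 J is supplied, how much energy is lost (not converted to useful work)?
W_lost = W_in(1 − η) = 5603·(1 − 0.224) = 4348 J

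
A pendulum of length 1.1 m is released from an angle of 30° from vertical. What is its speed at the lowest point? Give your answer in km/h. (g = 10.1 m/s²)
h = L(1 − cosθ) = 1.1(1 − cos30°) = 0.147372 m
v = √(2gh) = √(2·10.1·0.147372) = 1.72537 m/s = 6.211 km/h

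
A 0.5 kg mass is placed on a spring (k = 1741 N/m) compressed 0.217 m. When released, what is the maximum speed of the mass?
½kx² = ½mv² ⇒ v = x√(k/m) = (0.217)√(1741/0.5) = 12.8 m/s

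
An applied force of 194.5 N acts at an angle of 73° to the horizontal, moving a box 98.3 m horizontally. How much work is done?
W = F·d·cosθ = (194.5)(98.3)cos(73°) = 5590 J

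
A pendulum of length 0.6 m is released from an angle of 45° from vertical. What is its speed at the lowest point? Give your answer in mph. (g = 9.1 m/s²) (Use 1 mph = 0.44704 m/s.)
h = L(1 − cosθ) = 0.6(1 − cos45°) = 0.175736 m
v = √(2gh) = √(2·9.1·0.175736) = 1.78841 m/s = 4.001 mph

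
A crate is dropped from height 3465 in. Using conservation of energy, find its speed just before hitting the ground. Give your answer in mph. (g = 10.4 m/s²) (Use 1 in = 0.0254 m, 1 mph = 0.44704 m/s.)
Convert to SI: h = 88.011 m
mgh = ½mv² ⇒ v = √(2gh) = √(2·10.4·88.011) = 42.7858 m/s = 95.71 mph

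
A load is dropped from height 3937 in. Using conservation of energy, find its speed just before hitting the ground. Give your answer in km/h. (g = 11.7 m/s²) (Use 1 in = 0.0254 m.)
Convert to SI: h = 99.9998 m
mgh = ½mv² ⇒ v = √(2gh) = √(2·11.7·99.9998) = 48.3735 m/s = 174.1 km/h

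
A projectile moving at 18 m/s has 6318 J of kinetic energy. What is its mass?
m = 2·KE/v² = 2·6318/(18)² = 39.0 kg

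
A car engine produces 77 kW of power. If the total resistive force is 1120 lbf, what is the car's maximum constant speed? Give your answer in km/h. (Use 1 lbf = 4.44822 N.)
Convert to SI: F = 4982.01 N
P = Fv ⇒ v = P/F = 77000 W/4982.01 N = 15.4556 m/s = 55.64 km/h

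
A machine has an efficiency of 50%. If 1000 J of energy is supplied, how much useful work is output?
W_out = η·W_in = 0.5·1000 = 500.0 J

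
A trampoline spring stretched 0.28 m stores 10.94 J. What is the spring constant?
k = 2·PE/x² = 2·10.94/(0.28)² = 279.1 N/m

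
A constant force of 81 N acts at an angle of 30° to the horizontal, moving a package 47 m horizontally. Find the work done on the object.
W = F·d·cosθ = (81)(47)cos(30°) = 3297 J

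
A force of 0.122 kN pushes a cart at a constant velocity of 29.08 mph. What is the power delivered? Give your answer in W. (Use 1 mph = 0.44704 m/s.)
Convert to SI: F = 122.0 N, v = 12.9999 m/s
P = Fv = (122.0)(12.9999) = 1586 W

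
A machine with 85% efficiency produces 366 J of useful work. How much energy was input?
W_in = W_out/η = 366/0.85 = 430.6 J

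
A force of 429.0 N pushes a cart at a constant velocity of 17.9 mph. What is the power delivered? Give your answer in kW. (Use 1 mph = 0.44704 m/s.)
Convert to SI: F = 429.0 N, v = 8.00202 m/s
P = Fv = (429.0)(8.00202) = 3432.86 W = 3.433 kW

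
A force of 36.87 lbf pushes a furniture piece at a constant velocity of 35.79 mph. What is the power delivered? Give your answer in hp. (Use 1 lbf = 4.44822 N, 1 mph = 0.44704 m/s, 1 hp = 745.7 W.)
Convert to SI: F = 164.006 N, v = 15.9996 m/s
P = Fv = (164.006)(15.9996) = 2624.02 W = 3.519 hp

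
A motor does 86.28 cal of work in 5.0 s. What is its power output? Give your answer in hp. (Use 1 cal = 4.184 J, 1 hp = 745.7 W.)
Convert to SI: W = 360.996 J, t = 5.0 s
P = W/t = 360.996/5.0 = 72.1991 W = 0.09682 hp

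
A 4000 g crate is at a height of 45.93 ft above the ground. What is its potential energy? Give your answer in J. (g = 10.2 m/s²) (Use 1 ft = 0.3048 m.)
Convert to SI: m = 4.0 kg, h = 13.9995 m
PE = mgh = (4.0)(10.2)(13.9995) = 571.2 J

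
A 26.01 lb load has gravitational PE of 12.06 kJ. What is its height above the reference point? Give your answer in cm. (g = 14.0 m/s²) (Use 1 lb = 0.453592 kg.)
Convert to SI: m = 11.7979 kg, PE = 12060.0 J
h = PE/(mg) = 12060.0/(11.7979·14.0) = 73.0152 m = 7302 cm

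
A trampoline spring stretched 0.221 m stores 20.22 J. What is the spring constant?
k = 2·PE/x² = 2·20.22/(0.221)² = 828.0 N/m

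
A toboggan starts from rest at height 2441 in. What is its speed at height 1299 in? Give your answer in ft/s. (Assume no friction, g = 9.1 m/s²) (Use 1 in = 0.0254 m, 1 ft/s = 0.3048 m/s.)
Convert to SI: h₁−h₂ = 29.0068 m
mgh₁ = mgh₂ + ½mv² ⇒ v = √(2g(h₁−h₂)) = √(2·9.1·29.0068) = 22.9766 m/s = 75.38 ft/s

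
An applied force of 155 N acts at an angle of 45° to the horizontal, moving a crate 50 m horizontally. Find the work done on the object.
W = F·d·cosθ = (155)(50)cos(45°) = 5480 J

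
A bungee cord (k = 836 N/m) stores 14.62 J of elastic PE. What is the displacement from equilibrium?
x = √(2·PE/k) = √(2·14.62/836) = 0.187 m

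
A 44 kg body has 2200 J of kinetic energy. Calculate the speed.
v = √(2·KE/m) = √(2·2200/44) = 10.0 m/s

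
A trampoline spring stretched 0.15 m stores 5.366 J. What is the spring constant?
k = 2·PE/x² = 2·5.366/(0.15)² = 477.0 N/m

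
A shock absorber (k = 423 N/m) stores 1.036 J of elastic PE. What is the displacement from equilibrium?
x = √(2·PE/k) = √(2·1.036/423) = 0.06999 m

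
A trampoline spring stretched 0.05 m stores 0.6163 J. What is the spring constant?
k = 2·PE/x² = 2·0.6163/(0.05)² = 493.0 N/m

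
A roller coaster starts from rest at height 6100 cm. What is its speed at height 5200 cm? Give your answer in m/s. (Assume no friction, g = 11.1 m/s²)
Convert to SI: h₁−h₂ = 9.0 m
mgh₁ = mgh₂ + ½mv² ⇒ v = √(2g(h₁−h₂)) = √(2·11.1·9.0) = 14.14 m/s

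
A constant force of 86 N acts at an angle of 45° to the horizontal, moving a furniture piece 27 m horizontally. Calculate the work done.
W = F·d·cosθ = (86)(27)cos(45°) = 1642 J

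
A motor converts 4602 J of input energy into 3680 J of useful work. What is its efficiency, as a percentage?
η = W_out/W_in = 3680/4602 = 79.97%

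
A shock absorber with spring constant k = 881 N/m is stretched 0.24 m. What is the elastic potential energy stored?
PE = ½kx² = ½(881)(0.24)² = 25.37 J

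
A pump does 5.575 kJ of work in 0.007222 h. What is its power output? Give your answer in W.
Convert to SI: W = 5575.0 J, t = 25.9992 s
P = W/t = 5575.0/25.9992 = 214.4 W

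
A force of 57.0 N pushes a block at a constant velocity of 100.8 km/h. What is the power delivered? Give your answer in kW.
Convert to SI: F = 57.0 N, v = 28.0 m/s
P = Fv = (57.0)(28.0) = 1596.0 W = 1.596 kW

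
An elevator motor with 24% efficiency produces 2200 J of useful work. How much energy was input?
W_in = W_out/η = 2200/0.24 = 9167 J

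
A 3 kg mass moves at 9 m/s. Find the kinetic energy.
KE = ½mv² = ½(3)(9)² = 121.5 J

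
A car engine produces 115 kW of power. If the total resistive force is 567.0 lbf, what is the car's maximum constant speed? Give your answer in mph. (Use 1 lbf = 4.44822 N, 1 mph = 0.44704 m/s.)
Convert to SI: F = 2522.14 N
P = Fv ⇒ v = P/F = 115000 W/2522.14 N = 45.5962 m/s = 102.0 mph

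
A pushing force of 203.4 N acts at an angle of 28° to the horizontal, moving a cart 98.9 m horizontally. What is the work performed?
W = F·d·cosθ = (203.4)(98.9)cos(28°) = 17760 J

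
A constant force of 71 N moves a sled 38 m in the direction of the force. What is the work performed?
W = F·d = (71)(38) = 2698 J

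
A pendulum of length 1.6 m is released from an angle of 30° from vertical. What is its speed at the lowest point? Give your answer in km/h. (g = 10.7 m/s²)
h = L(1 − cosθ) = 1.6(1 − cos30°) = 0.214359 m
v = √(2gh) = √(2·10.7·0.214359) = 2.1418 m/s = 7.71 km/h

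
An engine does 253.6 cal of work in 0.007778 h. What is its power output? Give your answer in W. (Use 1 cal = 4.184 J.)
Convert to SI: W = 1061.06 J, t = 28.0008 s
P = W/t = 1061.06/28.0008 = 37.89 W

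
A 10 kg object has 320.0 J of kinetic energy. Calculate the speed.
v = √(2·KE/m) = √(2·320.0/10) = 8.0 m/s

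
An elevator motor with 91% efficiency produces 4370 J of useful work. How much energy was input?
W_in = W_out/η = 4370/0.91 = 4802 J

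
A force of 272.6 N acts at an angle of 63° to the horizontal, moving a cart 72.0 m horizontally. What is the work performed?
W = F·d·cosθ = (272.6)(72.0)cos(63°) = 8911 J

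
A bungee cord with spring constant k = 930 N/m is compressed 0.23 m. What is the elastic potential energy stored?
PE = ½kx² = ½(930)(0.23)² = 24.6 J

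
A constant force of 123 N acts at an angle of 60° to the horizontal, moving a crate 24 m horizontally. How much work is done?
W = F·d·cosθ = (123)(24)cos(60°) = 1476 J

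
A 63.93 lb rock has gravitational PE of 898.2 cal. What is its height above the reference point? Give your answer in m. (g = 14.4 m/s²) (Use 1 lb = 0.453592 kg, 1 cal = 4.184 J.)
Convert to SI: m = 28.9981 kg, PE = 3758.07 J
h = PE/(mg) = 3758.07/(28.9981·14.4) = 9.0 m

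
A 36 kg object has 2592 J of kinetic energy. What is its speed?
v = √(2·KE/m) = √(2·2592/36) = 12.0 m/s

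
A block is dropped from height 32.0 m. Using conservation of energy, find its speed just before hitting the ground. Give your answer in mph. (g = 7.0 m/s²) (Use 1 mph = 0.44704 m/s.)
mgh = ½mv² ⇒ v = √(2gh) = √(2·7.0·32.0) = 21.166 m/s = 47.35 mph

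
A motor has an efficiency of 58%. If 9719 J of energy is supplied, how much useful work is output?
W_out = η·W_in = 0.58·9719 = 5637.02 J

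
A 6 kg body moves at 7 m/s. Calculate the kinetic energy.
KE = ½mv² = ½(6)(7)² = 147.0 J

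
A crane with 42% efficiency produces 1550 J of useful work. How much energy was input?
W_in = W_out/η = 1550/0.42 = 3690 J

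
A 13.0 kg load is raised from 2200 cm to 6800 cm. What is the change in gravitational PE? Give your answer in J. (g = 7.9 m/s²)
Convert to SI: m = 13.0 kg, Δh = 46.0 m
ΔPE = mgΔh = (13.0)(7.9)(46.0) = 4724 J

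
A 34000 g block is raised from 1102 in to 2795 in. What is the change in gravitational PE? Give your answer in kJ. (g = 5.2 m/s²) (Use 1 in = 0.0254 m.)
Convert to SI: m = 34.0 kg, Δh = 43.0022 m
ΔPE = mgΔh = (34.0)(5.2)(43.0022) = 7602.79 J = 7.603 kJ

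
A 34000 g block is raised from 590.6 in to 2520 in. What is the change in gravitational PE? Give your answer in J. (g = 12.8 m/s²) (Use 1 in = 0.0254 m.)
Convert to SI: m = 34.0 kg, Δh = 49.0068 m
ΔPE = mgΔh = (34.0)(12.8)(49.0068) = 21330 J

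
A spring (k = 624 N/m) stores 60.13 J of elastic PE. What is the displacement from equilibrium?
x = √(2·PE/k) = √(2·60.13/624) = 0.439 m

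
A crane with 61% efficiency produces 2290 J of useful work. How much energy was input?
W_in = W_out/η = 2290/0.61 = 3754 J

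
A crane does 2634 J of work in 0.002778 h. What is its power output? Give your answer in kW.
Convert to SI: W = 2634.0 J, t = 10.0008 s
P = W/t = 2634.0/10.0008 = 263.379 W = 0.2634 kW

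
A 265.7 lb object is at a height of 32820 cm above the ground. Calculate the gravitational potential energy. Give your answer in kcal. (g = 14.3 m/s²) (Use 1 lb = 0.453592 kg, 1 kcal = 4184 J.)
Convert to SI: m = 120.519 kg, h = 328.2 m
PE = mgh = (120.519)(14.3)(328.2) = 565629 J = 135.2 kcal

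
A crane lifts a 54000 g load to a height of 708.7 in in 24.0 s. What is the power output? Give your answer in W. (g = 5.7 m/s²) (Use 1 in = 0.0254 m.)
Convert to SI: m = 54.0 kg, h = 18.001 m, t = 24.0 s
P = mgh/t = (54.0)(5.7)(18.001)/24.0 = 230.9 W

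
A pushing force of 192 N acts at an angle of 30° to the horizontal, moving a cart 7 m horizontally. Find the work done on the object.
W = F·d·cosθ = (192)(7)cos(30°) = 1164 J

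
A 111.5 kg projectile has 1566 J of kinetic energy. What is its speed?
v = √(2·KE/m) = √(2·1566/111.5) = 5.3 m/s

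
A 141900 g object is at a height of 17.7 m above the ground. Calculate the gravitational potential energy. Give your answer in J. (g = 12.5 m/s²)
Convert to SI: m = 141.9 kg, h = 17.7 m
PE = mgh = (141.9)(12.5)(17.7) = 31400 J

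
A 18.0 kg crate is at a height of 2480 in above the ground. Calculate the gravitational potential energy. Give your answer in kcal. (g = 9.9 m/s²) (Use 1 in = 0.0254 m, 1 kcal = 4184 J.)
Convert to SI: m = 18.0 kg, h = 62.992 m
PE = mgh = (18.0)(9.9)(62.992) = 11225.2 J = 2.683 kcal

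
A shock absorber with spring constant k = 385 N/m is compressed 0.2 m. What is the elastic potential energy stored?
PE = ½kx² = ½(385)(0.2)² = 7.7 J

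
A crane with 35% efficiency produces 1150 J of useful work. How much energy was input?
W_in = W_out/η = 1150/0.35 = 3286 J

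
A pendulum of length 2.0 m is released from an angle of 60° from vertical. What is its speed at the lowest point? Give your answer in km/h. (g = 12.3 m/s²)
h = L(1 − cosθ) = 2.0(1 − cos60°) = 1.0 m
v = √(2gh) = √(2·12.3·1.0) = 4.95984 m/s = 17.86 km/h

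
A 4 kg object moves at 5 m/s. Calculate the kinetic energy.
KE = ½mv² = ½(4)(5)² = 50.0 J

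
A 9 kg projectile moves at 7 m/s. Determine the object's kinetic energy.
KE = ½mv² = ½(9)(7)² = 220.5 J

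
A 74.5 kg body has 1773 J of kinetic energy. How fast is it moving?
v = √(2·KE/m) = √(2·1773/74.5) = 6.899 m/s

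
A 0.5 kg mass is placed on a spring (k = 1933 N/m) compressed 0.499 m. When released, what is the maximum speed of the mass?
½kx² = ½mv² ⇒ v = x√(k/m) = (0.499)√(1933/0.5) = 31.03 m/s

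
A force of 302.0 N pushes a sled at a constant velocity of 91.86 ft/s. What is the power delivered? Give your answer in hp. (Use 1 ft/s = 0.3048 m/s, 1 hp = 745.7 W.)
Convert to SI: F = 302.0 N, v = 27.9989 m/s
P = Fv = (302.0)(27.9989) = 8455.68 W = 11.34 hp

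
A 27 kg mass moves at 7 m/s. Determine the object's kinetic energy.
KE = ½mv² = ½(27)(7)² = 661.5 J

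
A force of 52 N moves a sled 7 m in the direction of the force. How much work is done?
W = F·d = (52)(7) = 364.0 J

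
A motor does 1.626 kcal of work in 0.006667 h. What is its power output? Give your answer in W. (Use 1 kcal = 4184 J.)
Convert to SI: W = 6803.18 J, t = 24.0012 s
P = W/t = 6803.18/24.0012 = 283.5 W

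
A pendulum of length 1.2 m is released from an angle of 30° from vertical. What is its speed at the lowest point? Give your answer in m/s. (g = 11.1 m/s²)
h = L(1 − cosθ) = 1.2(1 − cos30°) = 0.16077 m
v = √(2gh) = √(2·11.1·0.16077) = 1.889 m/s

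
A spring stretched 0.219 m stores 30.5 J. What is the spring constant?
k = 2·PE/x² = 2·30.5/(0.219)² = 1272 N/m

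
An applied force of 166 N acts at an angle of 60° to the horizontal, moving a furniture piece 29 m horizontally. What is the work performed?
W = F·d·cosθ = (166)(29)cos(60°) = 2407 J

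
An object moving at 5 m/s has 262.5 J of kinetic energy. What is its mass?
m = 2·KE/v² = 2·262.5/(5)² = 21.0 kg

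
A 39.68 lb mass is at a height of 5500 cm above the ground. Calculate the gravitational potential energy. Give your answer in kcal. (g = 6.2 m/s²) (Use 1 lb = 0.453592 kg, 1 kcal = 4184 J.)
Convert to SI: m = 17.9985 kg, h = 55.0 m
PE = mgh = (17.9985)(6.2)(55.0) = 6137.5 J = 1.467 kcal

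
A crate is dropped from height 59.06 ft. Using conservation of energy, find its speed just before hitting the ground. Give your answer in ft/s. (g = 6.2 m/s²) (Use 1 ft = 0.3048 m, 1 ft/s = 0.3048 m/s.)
Convert to SI: h = 18.0015 m
mgh = ½mv² ⇒ v = √(2gh) = √(2·6.2·18.0015) = 14.9405 m/s = 49.02 ft/s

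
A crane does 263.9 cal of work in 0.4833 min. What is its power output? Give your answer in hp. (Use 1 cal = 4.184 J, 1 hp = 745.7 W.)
Convert to SI: W = 1104.16 J, t = 28.998 s
P = W/t = 1104.16/28.998 = 38.077 W = 0.05106 hp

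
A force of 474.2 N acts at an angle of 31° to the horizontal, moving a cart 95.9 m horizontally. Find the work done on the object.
W = F·d·cosθ = (474.2)(95.9)cos(31°) = 38980 J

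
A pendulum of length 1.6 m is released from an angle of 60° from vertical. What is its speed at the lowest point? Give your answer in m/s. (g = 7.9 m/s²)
h = L(1 − cosθ) = 1.6(1 − cos60°) = 0.8 m
v = √(2gh) = √(2·7.9·0.8) = 3.555 m/s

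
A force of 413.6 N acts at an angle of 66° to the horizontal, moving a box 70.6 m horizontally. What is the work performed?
W = F·d·cosθ = (413.6)(70.6)cos(66°) = 11880 J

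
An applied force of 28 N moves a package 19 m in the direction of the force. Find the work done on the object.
W = F·d = (28)(19) = 532.0 J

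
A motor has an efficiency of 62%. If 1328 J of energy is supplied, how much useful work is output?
W_out = η·W_in = 0.62·1328 = 823.36 J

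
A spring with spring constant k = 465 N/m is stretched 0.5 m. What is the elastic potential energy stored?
PE = ½kx² = ½(465)(0.5)² = 58.13 J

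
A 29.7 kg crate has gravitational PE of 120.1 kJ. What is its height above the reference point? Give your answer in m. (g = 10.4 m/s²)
Convert to SI: m = 29.7 kg, PE = 120100 J
h = PE/(mg) = 120100/(29.7·10.4) = 388.8 m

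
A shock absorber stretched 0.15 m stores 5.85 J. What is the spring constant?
k = 2·PE/x² = 2·5.85/(0.15)² = 520.0 N/m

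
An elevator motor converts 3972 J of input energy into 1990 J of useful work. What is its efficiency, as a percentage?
η = W_out/W_in = 1990/3972 = 50.1%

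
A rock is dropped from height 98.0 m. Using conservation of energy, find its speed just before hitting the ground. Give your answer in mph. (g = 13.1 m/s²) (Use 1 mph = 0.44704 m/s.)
mgh = ½mv² ⇒ v = √(2gh) = √(2·13.1·98.0) = 50.6715 m/s = 113.3 mph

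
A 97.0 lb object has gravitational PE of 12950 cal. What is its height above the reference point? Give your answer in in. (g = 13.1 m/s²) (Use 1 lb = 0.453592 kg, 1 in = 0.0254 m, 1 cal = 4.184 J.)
Convert to SI: m = 43.9984 kg, PE = 54182.8 J
h = PE/(mg) = 54182.8/(43.9984·13.1) = 94.0054 m = 3701 in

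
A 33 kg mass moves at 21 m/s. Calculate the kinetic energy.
KE = ½mv² = ½(33)(21)² = 7276.5 J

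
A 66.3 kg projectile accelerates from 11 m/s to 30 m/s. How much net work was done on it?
W = ΔKE = ½m(v₂² − v₁²) = ½(66.3)(30² − 11²) = 25823.85 J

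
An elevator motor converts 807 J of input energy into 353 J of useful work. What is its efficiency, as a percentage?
η = W_out/W_in = 353/807 = 43.74%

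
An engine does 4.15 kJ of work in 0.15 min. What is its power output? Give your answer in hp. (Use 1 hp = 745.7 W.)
Convert to SI: W = 4150.0 J, t = 9.0 s
P = W/t = 4150.0/9.0 = 461.111 W = 0.6184 hp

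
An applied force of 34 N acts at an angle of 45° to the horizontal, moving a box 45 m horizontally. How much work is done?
W = F·d·cosθ = (34)(45)cos(45°) = 1082 J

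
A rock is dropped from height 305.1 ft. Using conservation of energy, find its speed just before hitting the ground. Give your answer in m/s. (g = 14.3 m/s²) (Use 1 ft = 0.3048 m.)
Convert to SI: h = 92.9945 m
mgh = ½mv² ⇒ v = √(2gh) = √(2·14.3·92.9945) = 51.57 m/s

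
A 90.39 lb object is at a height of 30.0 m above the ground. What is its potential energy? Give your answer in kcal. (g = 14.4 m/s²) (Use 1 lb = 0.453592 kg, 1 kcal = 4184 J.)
Convert to SI: m = 41.0002 kg, h = 30.0 m
PE = mgh = (41.0002)(14.4)(30.0) = 17712.1 J = 4.233 kcal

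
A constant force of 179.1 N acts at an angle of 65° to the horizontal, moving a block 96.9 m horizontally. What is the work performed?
W = F·d·cosθ = (179.1)(96.9)cos(65°) = 7334 J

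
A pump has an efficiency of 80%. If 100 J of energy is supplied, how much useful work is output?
W_out = η·W_in = 0.8·100 = 80.0 J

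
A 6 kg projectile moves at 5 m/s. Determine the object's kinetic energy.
KE = ½mv² = ½(6)(5)² = 75.0 J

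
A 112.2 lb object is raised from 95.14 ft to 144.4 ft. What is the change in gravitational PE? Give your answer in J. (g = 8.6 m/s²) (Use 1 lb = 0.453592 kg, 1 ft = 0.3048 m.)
Convert to SI: m = 50.893 kg, Δh = 15.0144 m
ΔPE = mgΔh = (50.893)(8.6)(15.0144) = 6572 J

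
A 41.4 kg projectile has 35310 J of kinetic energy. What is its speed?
v = √(2·KE/m) = √(2·35310/41.4) = 41.3 m/s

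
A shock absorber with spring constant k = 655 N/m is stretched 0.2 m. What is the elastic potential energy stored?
PE = ½kx² = ½(655)(0.2)² = 13.1 J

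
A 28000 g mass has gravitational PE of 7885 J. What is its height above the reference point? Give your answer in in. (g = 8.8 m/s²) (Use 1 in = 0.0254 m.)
Convert to SI: m = 28.0 kg, PE = 7885.0 J
h = PE/(mg) = 7885.0/(28.0·8.8) = 32.0008 m = 1260 in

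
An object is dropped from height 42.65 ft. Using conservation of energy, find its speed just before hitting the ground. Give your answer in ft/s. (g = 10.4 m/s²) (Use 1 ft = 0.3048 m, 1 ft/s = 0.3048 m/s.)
Convert to SI: h = 12.9997 m
mgh = ½mv² ⇒ v = √(2gh) = √(2·10.4·12.9997) = 16.4437 m/s = 53.95 ft/s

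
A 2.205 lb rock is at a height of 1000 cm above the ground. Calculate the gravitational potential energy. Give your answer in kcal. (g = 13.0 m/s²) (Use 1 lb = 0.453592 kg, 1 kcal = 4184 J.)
Convert to SI: m = 1.00017 kg, h = 10.0 m
PE = mgh = (1.00017)(13.0)(10.0) = 130.022 J = 0.03108 kcal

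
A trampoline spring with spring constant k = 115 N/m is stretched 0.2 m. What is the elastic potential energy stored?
PE = ½kx² = ½(115)(0.2)² = 2.3 J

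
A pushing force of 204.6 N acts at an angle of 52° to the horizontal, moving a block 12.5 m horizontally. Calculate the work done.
W = F·d·cosθ = (204.6)(12.5)cos(52°) = 1575 J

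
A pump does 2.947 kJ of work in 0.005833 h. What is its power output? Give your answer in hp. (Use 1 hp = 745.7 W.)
Convert to SI: W = 2947.0 J, t = 20.9988 s
P = W/t = 2947.0/20.9988 = 140.341 W = 0.1882 hp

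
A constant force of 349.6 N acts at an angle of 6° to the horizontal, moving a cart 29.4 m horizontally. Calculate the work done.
W = F·d·cosθ = (349.6)(29.4)cos(6°) = 10220 J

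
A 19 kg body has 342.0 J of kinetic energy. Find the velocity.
v = √(2·KE/m) = √(2·342.0/19) = 6.0 m/s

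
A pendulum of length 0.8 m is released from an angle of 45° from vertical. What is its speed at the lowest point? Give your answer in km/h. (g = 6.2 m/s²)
h = L(1 − cosθ) = 0.8(1 − cos45°) = 0.234315 m
v = √(2gh) = √(2·6.2·0.234315) = 1.70455 m/s = 6.136 km/h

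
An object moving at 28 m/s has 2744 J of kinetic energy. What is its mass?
m = 2·KE/v² = 2·2744/(28)² = 7.0 kg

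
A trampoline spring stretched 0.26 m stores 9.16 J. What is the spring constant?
k = 2·PE/x² = 2·9.16/(0.26)² = 271.0 N/m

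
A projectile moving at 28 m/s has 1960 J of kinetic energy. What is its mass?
m = 2·KE/v² = 2·1960/(28)² = 5.0 kg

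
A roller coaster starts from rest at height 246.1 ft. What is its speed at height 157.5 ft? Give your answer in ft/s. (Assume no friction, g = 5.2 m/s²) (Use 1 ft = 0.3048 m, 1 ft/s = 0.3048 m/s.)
Convert to SI: h₁−h₂ = 27.0053 m
mgh₁ = mgh₂ + ½mv² ⇒ v = √(2g(h₁−h₂)) = √(2·5.2·27.0053) = 16.7587 m/s = 54.98 ft/s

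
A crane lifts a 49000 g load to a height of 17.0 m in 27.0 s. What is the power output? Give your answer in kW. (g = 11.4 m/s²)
Convert to SI: m = 49.0 kg, h = 17.0 m, t = 27.0 s
P = mgh/t = (49.0)(11.4)(17.0)/27.0 = 351.711 W = 0.3517 kW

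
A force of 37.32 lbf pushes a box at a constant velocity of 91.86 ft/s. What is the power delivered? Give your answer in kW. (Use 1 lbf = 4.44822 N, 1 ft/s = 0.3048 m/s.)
Convert to SI: F = 166.008 N, v = 27.9989 m/s
P = Fv = (166.008)(27.9989) = 4648.03 W = 4.648 kW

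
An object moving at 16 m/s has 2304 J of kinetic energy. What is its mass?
m = 2·KE/v² = 2·2304/(16)² = 18.0 kg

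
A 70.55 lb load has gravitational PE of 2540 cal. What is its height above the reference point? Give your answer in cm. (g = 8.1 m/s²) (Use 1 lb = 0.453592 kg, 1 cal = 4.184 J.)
Convert to SI: m = 32.0009 kg, PE = 10627.4 J
h = PE/(mg) = 10627.4/(32.0009·8.1) = 40.9994 m = 4100 cm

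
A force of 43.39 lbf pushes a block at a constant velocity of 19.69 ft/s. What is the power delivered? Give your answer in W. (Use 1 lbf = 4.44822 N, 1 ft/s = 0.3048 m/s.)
Convert to SI: F = 193.008 N, v = 6.00151 m/s
P = Fv = (193.008)(6.00151) = 1158 W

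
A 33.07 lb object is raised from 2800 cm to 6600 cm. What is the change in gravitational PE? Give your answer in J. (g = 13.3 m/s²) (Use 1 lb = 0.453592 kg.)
Convert to SI: m = 15.0003 kg, Δh = 38.0 m
ΔPE = mgΔh = (15.0003)(13.3)(38.0) = 7581 J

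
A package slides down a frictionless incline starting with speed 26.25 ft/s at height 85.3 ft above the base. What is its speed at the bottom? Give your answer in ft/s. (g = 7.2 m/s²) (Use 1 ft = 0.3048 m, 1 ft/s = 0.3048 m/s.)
Convert to SI: v₀ = 8.001 m/s, h = 25.9994 m
½mv₀² + mgh = ½mv² ⇒ v = √(v₀² + 2gh) = √(8.001² + 2·7.2·25.9994) = 20.9382 m/s = 68.69 ft/s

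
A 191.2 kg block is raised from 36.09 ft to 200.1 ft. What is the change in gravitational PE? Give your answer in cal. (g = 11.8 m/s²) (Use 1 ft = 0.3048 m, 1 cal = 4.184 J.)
Convert to SI: m = 191.2 kg, Δh = 49.9902 m
ΔPE = mgΔh = (191.2)(11.8)(49.9902) = 112786 J = 26960 cal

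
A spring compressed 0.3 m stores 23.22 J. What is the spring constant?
k = 2·PE/x² = 2·23.22/(0.3)² = 516.0 N/m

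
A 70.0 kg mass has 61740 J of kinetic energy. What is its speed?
v = √(2·KE/m) = √(2·61740/70.0) = 42.0 m/s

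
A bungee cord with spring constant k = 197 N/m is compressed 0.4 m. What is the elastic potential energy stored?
PE = ½kx² = ½(197)(0.4)² = 15.76 J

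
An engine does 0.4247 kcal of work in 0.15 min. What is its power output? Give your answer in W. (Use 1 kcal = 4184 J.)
Convert to SI: W = 1776.94 J, t = 9.0 s
P = W/t = 1776.94/9.0 = 197.4 W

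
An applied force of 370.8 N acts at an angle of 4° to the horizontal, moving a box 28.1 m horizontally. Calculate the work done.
W = F·d·cosθ = (370.8)(28.1)cos(4°) = 10390 J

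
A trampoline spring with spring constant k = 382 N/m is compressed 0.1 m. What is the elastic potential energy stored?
PE = ½kx² = ½(382)(0.1)² = 1.91 J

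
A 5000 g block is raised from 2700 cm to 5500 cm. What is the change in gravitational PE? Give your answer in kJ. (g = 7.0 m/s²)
Convert to SI: m = 5.0 kg, Δh = 28.0 m
ΔPE = mgΔh = (5.0)(7.0)(28.0) = 980.0 J = 0.98 kJ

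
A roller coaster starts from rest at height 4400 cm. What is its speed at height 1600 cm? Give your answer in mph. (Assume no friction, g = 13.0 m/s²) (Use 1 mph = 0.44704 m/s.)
Convert to SI: h₁−h₂ = 28.0 m
mgh₁ = mgh₂ + ½mv² ⇒ v = √(2g(h₁−h₂)) = √(2·13.0·28.0) = 26.9815 m/s = 60.36 mph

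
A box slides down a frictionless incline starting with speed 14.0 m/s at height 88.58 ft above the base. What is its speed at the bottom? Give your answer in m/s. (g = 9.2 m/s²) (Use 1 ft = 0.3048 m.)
Convert to SI: v₀ = 14.0 m/s, h = 26.9992 m
½mv₀² + mgh = ½mv² ⇒ v = √(v₀² + 2gh) = √(14.0² + 2·9.2·26.9992) = 26.32 m/s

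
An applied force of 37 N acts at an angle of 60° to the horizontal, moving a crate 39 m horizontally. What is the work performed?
W = F·d·cosθ = (37)(39)cos(60°) = 721.5 J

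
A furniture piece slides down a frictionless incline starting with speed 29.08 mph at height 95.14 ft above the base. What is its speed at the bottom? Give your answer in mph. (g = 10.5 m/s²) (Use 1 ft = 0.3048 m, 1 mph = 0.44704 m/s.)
Convert to SI: v₀ = 12.9999 m/s, h = 28.9987 m
½mv₀² + mgh = ½mv² ⇒ v = √(v₀² + 2gh) = √(12.9999² + 2·10.5·28.9987) = 27.8921 m/s = 62.39 mph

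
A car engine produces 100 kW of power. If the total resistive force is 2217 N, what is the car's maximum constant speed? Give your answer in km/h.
P = Fv ⇒ v = P/F = 100000 W/2217.0 N = 45.106 m/s = 162.4 km/h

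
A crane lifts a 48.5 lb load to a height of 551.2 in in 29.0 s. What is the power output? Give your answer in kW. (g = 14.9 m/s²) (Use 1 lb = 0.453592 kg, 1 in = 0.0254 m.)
Convert to SI: m = 21.9992 kg, h = 14.0005 m, t = 29.0 s
P = mgh/t = (21.9992)(14.9)(14.0005)/29.0 = 158.248 W = 0.1582 kW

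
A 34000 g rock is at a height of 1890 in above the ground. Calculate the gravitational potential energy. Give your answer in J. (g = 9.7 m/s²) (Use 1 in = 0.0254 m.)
Convert to SI: m = 34.0 kg, h = 48.006 m
PE = mgh = (34.0)(9.7)(48.006) = 15830 J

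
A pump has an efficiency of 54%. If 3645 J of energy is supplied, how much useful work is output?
W_out = η·W_in = 0.54·3645 = 1968.3 J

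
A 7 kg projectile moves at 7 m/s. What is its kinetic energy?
KE = ½mv² = ½(7)(7)² = 171.5 J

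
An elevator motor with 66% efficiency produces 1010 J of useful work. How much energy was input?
W_in = W_out/η = 1010/0.66 = 1530 J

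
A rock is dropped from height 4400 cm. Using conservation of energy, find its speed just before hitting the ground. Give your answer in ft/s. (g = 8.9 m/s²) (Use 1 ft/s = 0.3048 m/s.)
Convert to SI: h = 44.0 m
mgh = ½mv² ⇒ v = √(2gh) = √(2·8.9·44.0) = 27.9857 m/s = 91.82 ft/s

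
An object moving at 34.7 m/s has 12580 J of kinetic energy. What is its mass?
m = 2·KE/v² = 2·12580/(34.7)² = 20.9 kg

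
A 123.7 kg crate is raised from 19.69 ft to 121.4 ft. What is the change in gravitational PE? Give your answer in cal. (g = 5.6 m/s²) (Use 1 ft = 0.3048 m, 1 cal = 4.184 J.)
Convert to SI: m = 123.7 kg, Δh = 31.0012 m
ΔPE = mgΔh = (123.7)(5.6)(31.0012) = 21475.2 J = 5133 cal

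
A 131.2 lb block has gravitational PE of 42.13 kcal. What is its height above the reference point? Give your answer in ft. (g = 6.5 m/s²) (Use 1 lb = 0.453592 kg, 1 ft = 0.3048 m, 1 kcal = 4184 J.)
Convert to SI: m = 59.5113 kg, PE = 176272 J
h = PE/(mg) = 176272/(59.5113·6.5) = 455.691 m = 1495 ft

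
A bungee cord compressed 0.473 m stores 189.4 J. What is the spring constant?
k = 2·PE/x² = 2·189.4/(0.473)² = 1693 N/m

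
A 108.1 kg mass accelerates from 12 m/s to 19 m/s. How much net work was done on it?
W = ΔKE = ½m(v₂² − v₁²) = ½(108.1)(19² − 12²) = 11728.85 J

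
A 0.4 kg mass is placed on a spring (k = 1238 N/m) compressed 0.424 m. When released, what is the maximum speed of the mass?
½kx² = ½mv² ⇒ v = x√(k/m) = (0.424)√(1238/0.4) = 23.59 m/s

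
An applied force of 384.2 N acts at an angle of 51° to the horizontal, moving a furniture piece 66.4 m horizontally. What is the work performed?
W = F·d·cosθ = (384.2)(66.4)cos(51°) = 16050 J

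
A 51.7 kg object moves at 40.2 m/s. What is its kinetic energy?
KE = ½mv² = ½(51.7)(40.2)² = 41770 J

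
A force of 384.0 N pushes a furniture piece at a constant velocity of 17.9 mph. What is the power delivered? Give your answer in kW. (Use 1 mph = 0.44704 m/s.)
Convert to SI: F = 384.0 N, v = 8.00202 m/s
P = Fv = (384.0)(8.00202) = 3072.77 W = 3.073 kW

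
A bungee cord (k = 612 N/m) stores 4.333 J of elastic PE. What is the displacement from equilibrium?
x = √(2·PE/k) = √(2·4.333/612) = 0.119 m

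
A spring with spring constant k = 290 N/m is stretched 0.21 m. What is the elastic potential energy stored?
PE = ½kx² = ½(290)(0.21)² = 6.395 J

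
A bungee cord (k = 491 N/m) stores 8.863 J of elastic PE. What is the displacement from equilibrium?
x = √(2·PE/k) = √(2·8.863/491) = 0.19 m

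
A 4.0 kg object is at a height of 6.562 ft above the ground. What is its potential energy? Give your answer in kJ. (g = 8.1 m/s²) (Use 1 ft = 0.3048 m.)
Convert to SI: m = 4.0 kg, h = 2.0001 m
PE = mgh = (4.0)(8.1)(2.0001) = 64.8032 J = 0.0648 kJ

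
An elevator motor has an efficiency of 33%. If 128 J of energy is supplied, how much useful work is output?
W_out = η·W_in = 0.33·128 = 42.24 J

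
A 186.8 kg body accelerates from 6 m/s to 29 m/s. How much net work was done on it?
W = ΔKE = ½m(v₂² − v₁²) = ½(186.8)(29² − 6²) = 75187.0 J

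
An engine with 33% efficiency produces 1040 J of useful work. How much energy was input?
W_in = W_out/η = 1040/0.33 = 3152 J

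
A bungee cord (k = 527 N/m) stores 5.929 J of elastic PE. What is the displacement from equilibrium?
x = √(2·PE/k) = √(2·5.929/527) = 0.15 m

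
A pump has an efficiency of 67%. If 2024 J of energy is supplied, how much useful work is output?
W_out = η·W_in = 0.67·2024 = 1356.08 J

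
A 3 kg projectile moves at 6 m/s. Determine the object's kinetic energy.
KE = ½mv² = ½(3)(6)² = 54.0 J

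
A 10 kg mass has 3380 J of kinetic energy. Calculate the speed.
v = √(2·KE/m) = √(2·3380/10) = 26.0 m/s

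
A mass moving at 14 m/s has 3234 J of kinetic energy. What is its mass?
m = 2·KE/v² = 2·3234/(14)² = 33.0 kg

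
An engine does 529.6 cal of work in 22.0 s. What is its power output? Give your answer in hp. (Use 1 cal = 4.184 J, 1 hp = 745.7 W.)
Convert to SI: W = 2215.85 J, t = 22.0 s
P = W/t = 2215.85/22.0 = 100.72 W = 0.1351 hp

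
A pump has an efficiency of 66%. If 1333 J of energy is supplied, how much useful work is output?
W_out = η·W_in = 0.66·1333 = 879.78 J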